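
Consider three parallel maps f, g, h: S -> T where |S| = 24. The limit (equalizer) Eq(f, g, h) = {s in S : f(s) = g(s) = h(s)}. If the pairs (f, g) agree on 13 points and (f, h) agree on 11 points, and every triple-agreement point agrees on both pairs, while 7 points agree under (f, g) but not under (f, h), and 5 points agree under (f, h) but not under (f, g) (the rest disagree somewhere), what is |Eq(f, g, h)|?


Eq(f, g, h) is the triple-agreement set: points in S where all three
maps take the same value. Using inclusion-exclusion on the pairwise data:
Pair (f, g) agrees on 13 points; pair (f, h) on 11 points.
Points agreeing under (f, g) but not (f, h) = 7; under (f, h) but not (f, g) = 5.
Triple-agreement = agreement-in-(f, g) minus points that agree under (f, g) but not (f, h):
|Eq(f, g, h)| = 13 - 7 = 6
(cross-check via (f, h): 11 - 5 = 6.)

6


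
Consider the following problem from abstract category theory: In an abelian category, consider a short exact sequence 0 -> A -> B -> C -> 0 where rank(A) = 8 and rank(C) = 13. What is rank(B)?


For a short exact sequence 0 -> A -> B -> C -> 0,
rank is additive: rank(B) = rank(A) + rank(C).
rank(B) = 8 + 13 = 21

21


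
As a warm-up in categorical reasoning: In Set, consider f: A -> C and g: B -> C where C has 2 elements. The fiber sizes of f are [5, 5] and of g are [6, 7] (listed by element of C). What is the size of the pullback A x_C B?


The pullback A x_C B consists of pairs (a, b) with f(a) = g(b).
For each element c in C, the fiber product has |f^-1(c)| * |g^-1(c)| elements.
Summing over C: 5 * 6 + 5 * 7
= 30 + 35 = 65

65


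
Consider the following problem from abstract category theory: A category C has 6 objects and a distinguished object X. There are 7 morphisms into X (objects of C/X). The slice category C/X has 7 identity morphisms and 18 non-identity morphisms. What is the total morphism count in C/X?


In the slice category C/X, objects are morphisms to X.
Identity morphisms: 7 (one per object of C/X).
Non-identity morphisms: 18.
Total = 7 + 18 = 25

25


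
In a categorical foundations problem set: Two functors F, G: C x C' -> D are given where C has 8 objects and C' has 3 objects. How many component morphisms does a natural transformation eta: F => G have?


A natural transformation eta: F => G assigns one component morphism per
object of the domain category.
The domain is the product category C x C', so
|Ob(C x C')| = |Ob(C)| * |Ob(C')| = 8 * 3 = 24.
Therefore eta has 24 component morphisms.

24


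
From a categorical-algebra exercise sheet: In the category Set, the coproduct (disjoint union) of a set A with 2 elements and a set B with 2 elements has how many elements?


In Set, the coproduct A + B is the disjoint union.
|A + B| = |A| + |B| = 2 + 2 = 4

4


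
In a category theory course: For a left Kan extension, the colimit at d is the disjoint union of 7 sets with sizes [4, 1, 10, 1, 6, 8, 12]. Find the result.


Pointwise, the left Kan extension (Lan_F H)(d) is the colimit, indexed
by the comma category (F downarrow d), of H composed with the
projection (F downarrow d) -> C. Here that colimit is given
as a coproduct (disjoint union) of sets, so its cardinality is the
sum of the sizes of the summands.
Coproduct of sets with sizes: 4 + 1 + 10 + 1 + 6 + 8 + 12
= 42

42


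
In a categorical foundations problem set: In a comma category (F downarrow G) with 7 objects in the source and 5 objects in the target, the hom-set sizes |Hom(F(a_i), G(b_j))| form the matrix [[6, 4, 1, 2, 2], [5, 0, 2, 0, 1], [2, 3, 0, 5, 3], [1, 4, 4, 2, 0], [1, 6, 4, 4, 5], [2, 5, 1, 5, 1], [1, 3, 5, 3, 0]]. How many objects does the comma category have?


Objects of (F downarrow G) are triples (a, b, h: F(a)->G(b)).
The count equals the sum of all entries in the hom-matrix.
sum(row 0) = 15
sum(row 1) = 8
sum(row 2) = 13
sum(row 3) = 11
sum(row 4) = 20
sum(row 5) = 14
sum(row 6) = 12
Grand total = 93

93


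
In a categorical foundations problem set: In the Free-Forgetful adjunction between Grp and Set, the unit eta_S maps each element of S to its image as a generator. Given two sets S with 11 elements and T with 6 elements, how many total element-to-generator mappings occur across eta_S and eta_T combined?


The unit eta_X: X -> U(F(X)) of the Free-Forgetful adjunction
maps each element of X to a generator of F(X). For X = S + T (disjoint
union in Set), |S + T| = |S| + |T|.
Total mappings = 11 + 6 = 17.

17


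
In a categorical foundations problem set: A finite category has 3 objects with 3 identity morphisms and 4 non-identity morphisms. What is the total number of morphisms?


Each object has an identity morphism, giving 3 identities.
Adding the 4 non-identity morphisms:
Total = 3 + 4 = 7

7


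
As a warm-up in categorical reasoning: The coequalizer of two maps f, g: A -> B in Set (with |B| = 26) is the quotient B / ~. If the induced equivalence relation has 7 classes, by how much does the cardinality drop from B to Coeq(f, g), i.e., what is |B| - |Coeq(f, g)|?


The coequalizer Coeq(f, g) = B / ~ has one element per equivalence class.
|B| = 26, |Coeq(f, g)| = 7.
|B| - |Coeq(f, g)| = 26 - 7 = 19.

19


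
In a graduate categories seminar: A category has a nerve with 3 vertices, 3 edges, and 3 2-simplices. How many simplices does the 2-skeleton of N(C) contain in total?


The 2-skeleton of the nerve N(C) consists of simplices in dimensions 0, 1, 2:
  |N(C)_0| = 3 (objects)
  |N(C)_1| = 3 (morphisms)
  |N(C)_2| = 3 (composable pairs)
Total = 3 + 3 + 3 = 9

9


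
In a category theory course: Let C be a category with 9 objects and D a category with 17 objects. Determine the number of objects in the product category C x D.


The product category C x D has objects that are pairs (c, d).
Number of pairs = |Ob(C)| * |Ob(D)| = 9 * 17 = 153

153


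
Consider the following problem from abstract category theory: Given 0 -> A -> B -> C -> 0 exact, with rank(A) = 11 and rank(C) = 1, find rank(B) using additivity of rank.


For a short exact sequence 0 -> A -> B -> C -> 0,
rank is additive: rank(B) = rank(A) + rank(C).
rank(B) = 11 + 1 = 12

12


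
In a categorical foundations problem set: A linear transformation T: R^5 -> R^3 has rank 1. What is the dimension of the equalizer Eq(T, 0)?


The equalizer of f and the zero map is ker(f).
By the rank-nullity theorem: dim(ker(f)) = dim(domain) - rank(f).
dim(ker(f)) = 5 - 1 = 4

4


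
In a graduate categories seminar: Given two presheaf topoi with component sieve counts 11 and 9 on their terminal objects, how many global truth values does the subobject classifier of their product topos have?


In a product of presheaf topoi E_1 x E_2, the subobject classifier
is Omega = Omega_1 x Omega_2 (componentwise), so
|Omega(top)| = |Omega_1(top_1)| * |Omega_2(top_2)|.
= 11 * 9 = 99.

99


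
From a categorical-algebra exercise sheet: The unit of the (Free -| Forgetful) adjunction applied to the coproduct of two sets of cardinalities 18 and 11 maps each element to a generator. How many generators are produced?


The unit eta_X: X -> U(F(X)) of the Free-Forgetful adjunction
maps each element of X to a generator of F(X). For X = S + T (disjoint
union in Set), |S + T| = |S| + |T|.
Total mappings = 18 + 11 = 29.

29


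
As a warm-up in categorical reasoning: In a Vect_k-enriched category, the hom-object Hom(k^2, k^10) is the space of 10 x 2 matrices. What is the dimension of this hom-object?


In Vect-enriched categories, Hom(k^n, k^m) is the space of m x n matrices.
dim(Hom(k^2, k^10)) = 10 * 2 = 20

20


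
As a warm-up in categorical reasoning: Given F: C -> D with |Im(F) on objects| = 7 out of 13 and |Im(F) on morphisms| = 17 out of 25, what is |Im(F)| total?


The image of F consists of distinct objects and distinct morphisms.
|Im(F)| on objects = 7
|Im(F)| on morphisms = 17
Total image cardinality = 7 + 17 = 24

24


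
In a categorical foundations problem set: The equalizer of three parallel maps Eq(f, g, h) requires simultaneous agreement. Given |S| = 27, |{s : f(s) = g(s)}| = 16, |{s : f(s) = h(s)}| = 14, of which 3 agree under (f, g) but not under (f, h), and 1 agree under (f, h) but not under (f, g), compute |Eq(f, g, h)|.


Eq(f, g, h) is the triple-agreement set: points in S where all three
maps take the same value. Using inclusion-exclusion on the pairwise data:
Pair (f, g) agrees on 16 points; pair (f, h) on 14 points.
Points agreeing under (f, g) but not (f, h) = 3; under (f, h) but not (f, g) = 1.
Triple-agreement = agreement-in-(f, g) minus points that agree under (f, g) but not (f, h):
|Eq(f, g, h)| = 16 - 3 = 13
(cross-check via (f, h): 14 - 1 = 13.)

13


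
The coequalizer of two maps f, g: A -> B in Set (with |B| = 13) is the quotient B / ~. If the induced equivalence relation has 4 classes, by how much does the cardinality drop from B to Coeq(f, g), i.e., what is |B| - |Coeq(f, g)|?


The coequalizer Coeq(f, g) = B / ~ has one element per equivalence class.
|B| = 13, |Coeq(f, g)| = 4.
|B| - |Coeq(f, g)| = 13 - 4 = 9.

9


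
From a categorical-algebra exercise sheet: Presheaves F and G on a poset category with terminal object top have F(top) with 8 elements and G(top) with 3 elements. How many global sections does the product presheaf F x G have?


Global sections of a presheaf on a poset with terminal top satisfy
Gamma(H) ~ H(top). Presheaves admit pointwise products, so
(F x G)(top) = F(top) x G(top) (Cartesian product).
|Gamma(F x G)| = |F(top)| * |G(top)| = 8 * 3 = 24.

24


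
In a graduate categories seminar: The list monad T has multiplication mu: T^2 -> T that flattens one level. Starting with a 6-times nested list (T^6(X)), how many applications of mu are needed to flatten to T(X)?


Each application of mu: T^2 -> T removes one layer of nesting.
Starting at depth 6 (i.e., T^6(X)), we need to reach T(X).
Number of mu applications = 6 - 1 = 5

5


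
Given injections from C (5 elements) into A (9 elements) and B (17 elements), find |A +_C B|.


The pushout A +_C B identifies the images of C in A and B.
|A +_C B| = |A| + |B| - |C| (for injections).
= 9 + 17 - 5 = 21

21


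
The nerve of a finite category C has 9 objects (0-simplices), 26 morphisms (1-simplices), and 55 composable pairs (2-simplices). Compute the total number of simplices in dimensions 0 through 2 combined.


The 2-skeleton of the nerve N(C) consists of simplices in dimensions 0, 1, 2:
  |N(C)_0| = 9 (objects)
  |N(C)_1| = 26 (morphisms)
  |N(C)_2| = 55 (composable pairs)
Total = 9 + 26 + 55 = 90

90


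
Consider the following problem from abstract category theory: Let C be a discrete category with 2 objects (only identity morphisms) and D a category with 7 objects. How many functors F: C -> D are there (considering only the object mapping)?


A functor from a discrete category C to D is determined by
where each object maps. Each of the 2 objects of C can map
to any of the 7 objects of D independently.
Number of functors = 7^2 = 49

49


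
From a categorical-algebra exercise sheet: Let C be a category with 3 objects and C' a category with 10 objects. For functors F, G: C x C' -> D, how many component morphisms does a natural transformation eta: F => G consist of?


A natural transformation eta: F => G assigns one component morphism per
object of the domain category.
The domain is the product category C x C', so
|Ob(C x C')| = |Ob(C)| * |Ob(C')| = 3 * 10 = 30.
Therefore eta has 30 component morphisms.

30


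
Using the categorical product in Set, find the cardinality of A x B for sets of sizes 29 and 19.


In Set, the product A x B is the Cartesian product.
By the universal property, |A x B| = |A| * |B|.
|A x B| = 29 * 19 = 551

551


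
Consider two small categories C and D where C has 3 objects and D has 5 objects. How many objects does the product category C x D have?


The product category C x D has objects that are pairs (c, d).
Number of pairs = |Ob(C)| * |Ob(D)| = 3 * 5 = 15

15


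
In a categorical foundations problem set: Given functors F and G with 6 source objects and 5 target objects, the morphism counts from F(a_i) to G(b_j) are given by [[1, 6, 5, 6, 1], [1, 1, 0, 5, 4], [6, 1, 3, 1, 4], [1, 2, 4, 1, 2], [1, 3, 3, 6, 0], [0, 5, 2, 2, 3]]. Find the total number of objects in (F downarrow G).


Objects of (F downarrow G) are triples (a, b, h: F(a)->G(b)).
The count equals the sum of all entries in the hom-matrix.
sum(row 0) = 19
sum(row 1) = 11
sum(row 2) = 15
sum(row 3) = 10
sum(row 4) = 13
sum(row 5) = 12
Grand total = 80

80


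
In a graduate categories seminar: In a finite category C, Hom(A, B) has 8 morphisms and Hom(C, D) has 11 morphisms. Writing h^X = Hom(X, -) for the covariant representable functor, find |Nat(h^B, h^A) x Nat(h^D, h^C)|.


By the Yoneda lemma, Nat(h^B, h^A) is isomorphic to Hom(A, B),
so |Nat(h^B, h^A)| = |Hom(A, B)| and |Nat(h^D, h^C)| = |Hom(C, D)|.
|Hom(A, B)| = 8, |Hom(C, D)| = 11.
|Nat(h^B, h^A) x Nat(h^D, h^C)| = 8 * 11 = 88

88


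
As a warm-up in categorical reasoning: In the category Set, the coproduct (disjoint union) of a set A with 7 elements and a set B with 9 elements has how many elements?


In Set, the coproduct A + B is the disjoint union.
|A + B| = |A| + |B| = 7 + 9 = 16

16


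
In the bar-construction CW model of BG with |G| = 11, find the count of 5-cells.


In the bar-construction CW model of BG, the n-cells are indexed by
n-tuples [g_1|...|g_n] of non-identity elements of G (degenerate
simplices with some g_i = e do not contribute cells), so there are
(|G| - 1)^n n-cells.
For dim = 5 with |G| = 11:
cells = (11 - 1)^5 = 10^5 = 100000

100000


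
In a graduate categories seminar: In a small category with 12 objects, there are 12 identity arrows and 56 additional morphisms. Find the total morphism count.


Each object has an identity morphism, giving 12 identities.
Adding the 56 non-identity morphisms:
Total = 12 + 56 = 68

68


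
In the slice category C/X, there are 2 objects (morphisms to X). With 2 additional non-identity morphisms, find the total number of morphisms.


In the slice category C/X, objects are morphisms to X.
Identity morphisms: 2 (one per object of C/X).
Non-identity morphisms: 2.
Total = 2 + 2 = 4

4


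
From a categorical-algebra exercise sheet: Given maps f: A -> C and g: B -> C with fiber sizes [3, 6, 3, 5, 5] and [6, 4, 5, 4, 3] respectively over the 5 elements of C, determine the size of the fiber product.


The pullback A x_C B consists of pairs (a, b) with f(a) = g(b).
For each element c in C, the fiber product has |f^-1(c)| * |g^-1(c)| elements.
Summing over C: 3 * 6 + 6 * 4 + 3 * 5 + 5 * 4 + 5 * 3
= 18 + 24 + 15 + 20 + 15 = 92

92


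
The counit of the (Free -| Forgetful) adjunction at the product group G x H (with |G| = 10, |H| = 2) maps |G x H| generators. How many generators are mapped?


The counit epsilon_K: F(U(K)) -> K of the Free-Forgetful adjunction
maps |K| generators of F(U(K)) into K. For K = G x H (the product group),
|G x H| = |G| * |H|.
Total generators mapped = 10 * 2 = 20.

20


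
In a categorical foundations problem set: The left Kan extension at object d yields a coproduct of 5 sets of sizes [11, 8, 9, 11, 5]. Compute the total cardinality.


Pointwise, the left Kan extension (Lan_F H)(d) is the colimit, indexed
by the comma category (F downarrow d), of H composed with the
projection (F downarrow d) -> C. Here that colimit is given
as a coproduct (disjoint union) of sets, so its cardinality is the
sum of the sizes of the summands.
Coproduct of sets with sizes: 11 + 8 + 9 + 11 + 5
= 44

44


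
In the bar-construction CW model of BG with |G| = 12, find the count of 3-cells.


In the bar-construction CW model of BG, the n-cells are indexed by
n-tuples [g_1|...|g_n] of non-identity elements of G (degenerate
simplices with some g_i = e do not contribute cells), so there are
(|G| - 1)^n n-cells.
For dim = 3 with |G| = 12:
cells = (12 - 1)^3 = 11^3 = 1331

1331


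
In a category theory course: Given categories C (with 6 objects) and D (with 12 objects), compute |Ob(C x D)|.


The product category C x D has objects that are pairs (c, d).
Number of pairs = |Ob(C)| * |Ob(D)| = 6 * 12 = 72

72


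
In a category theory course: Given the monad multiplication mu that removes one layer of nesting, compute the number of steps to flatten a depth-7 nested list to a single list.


Each application of mu: T^2 -> T removes one layer of nesting.
Starting at depth 7 (i.e., T^7(X)), we need to reach T(X).
Number of mu applications = 7 - 1 = 6

6


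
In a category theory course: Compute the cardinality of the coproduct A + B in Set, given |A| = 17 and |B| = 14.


In Set, the coproduct A + B is the disjoint union.
|A + B| = |A| + |B| = 17 + 14 = 31

31


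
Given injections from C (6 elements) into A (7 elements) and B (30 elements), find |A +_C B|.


The pushout A +_C B identifies the images of C in A and B.
|A +_C B| = |A| + |B| - |C| (for injections).
= 7 + 30 - 6 = 31

31


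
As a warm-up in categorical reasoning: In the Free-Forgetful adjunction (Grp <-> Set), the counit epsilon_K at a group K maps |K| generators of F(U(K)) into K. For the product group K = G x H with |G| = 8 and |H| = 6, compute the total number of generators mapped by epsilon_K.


The counit epsilon_K: F(U(K)) -> K of the Free-Forgetful adjunction
maps |K| generators of F(U(K)) into K. For K = G x H (the product group),
|G x H| = |G| * |H|.
Total generators mapped = 8 * 6 = 48.

48


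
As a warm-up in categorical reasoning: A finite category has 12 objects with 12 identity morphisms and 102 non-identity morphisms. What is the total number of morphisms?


Each object has an identity morphism, giving 12 identities.
Adding the 102 non-identity morphisms:
Total = 12 + 102 = 114

114


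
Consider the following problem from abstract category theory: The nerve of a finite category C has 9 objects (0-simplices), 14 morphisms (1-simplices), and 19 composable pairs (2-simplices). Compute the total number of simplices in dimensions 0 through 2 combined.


The 2-skeleton of the nerve N(C) consists of simplices in dimensions 0, 1, 2:
  |N(C)_0| = 9 (objects)
  |N(C)_1| = 14 (morphisms)
  |N(C)_2| = 19 (composable pairs)
Total = 9 + 14 + 19 = 42

42


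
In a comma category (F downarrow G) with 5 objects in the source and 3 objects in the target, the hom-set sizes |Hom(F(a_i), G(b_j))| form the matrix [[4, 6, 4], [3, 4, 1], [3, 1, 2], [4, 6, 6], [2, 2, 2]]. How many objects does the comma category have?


Objects of (F downarrow G) are triples (a, b, h: F(a)->G(b)).
The count equals the sum of all entries in the hom-matrix.
sum(row 0) = 14
sum(row 1) = 8
sum(row 2) = 6
sum(row 3) = 16
sum(row 4) = 6
Grand total = 50

50


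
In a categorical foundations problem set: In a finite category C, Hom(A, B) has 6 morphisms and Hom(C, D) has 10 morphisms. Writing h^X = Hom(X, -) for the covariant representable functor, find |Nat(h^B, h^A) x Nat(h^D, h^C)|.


By the Yoneda lemma, Nat(h^B, h^A) is isomorphic to Hom(A, B),
so |Nat(h^B, h^A)| = |Hom(A, B)| and |Nat(h^D, h^C)| = |Hom(C, D)|.
|Hom(A, B)| = 6, |Hom(C, D)| = 10.
|Nat(h^B, h^A) x Nat(h^D, h^C)| = 6 * 10 = 60

60


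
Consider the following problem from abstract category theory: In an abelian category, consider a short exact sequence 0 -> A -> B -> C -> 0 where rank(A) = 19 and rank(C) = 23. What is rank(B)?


For a short exact sequence 0 -> A -> B -> C -> 0,
rank is additive: rank(B) = rank(A) + rank(C).
rank(B) = 19 + 23 = 42

42


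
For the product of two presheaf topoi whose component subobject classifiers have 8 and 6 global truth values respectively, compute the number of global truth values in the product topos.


In a product of presheaf topoi E_1 x E_2, the subobject classifier
is Omega = Omega_1 x Omega_2 (componentwise), so
|Omega(top)| = |Omega_1(top_1)| * |Omega_2(top_2)|.
= 8 * 6 = 48.

48


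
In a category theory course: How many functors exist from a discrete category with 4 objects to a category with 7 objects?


A functor from a discrete category C to D is determined by
where each object maps. Each of the 4 objects of C can map
to any of the 7 objects of D independently.
Number of functors = 7^4 = 2401

2401


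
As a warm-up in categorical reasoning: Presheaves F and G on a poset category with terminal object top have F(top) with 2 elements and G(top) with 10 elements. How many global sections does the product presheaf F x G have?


Global sections of a presheaf on a poset with terminal top satisfy
Gamma(H) ~ H(top). Presheaves admit pointwise products, so
(F x G)(top) = F(top) x G(top) (Cartesian product).
|Gamma(F x G)| = |F(top)| * |G(top)| = 2 * 10 = 20.

20


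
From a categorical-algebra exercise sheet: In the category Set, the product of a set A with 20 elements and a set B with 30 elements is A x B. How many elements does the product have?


In Set, the product A x B is the Cartesian product.
By the universal property, |A x B| = |A| * |B|.
|A x B| = 20 * 30 = 600

600


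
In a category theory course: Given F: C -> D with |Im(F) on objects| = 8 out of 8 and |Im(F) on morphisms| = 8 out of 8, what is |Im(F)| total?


The image of F consists of distinct objects and distinct morphisms.
|Im(F)| on objects = 8
|Im(F)| on morphisms = 8
Total image cardinality = 8 + 8 = 16

16


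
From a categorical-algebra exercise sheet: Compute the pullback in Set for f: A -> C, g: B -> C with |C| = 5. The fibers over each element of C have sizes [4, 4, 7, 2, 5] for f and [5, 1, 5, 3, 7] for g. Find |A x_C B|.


The pullback A x_C B consists of pairs (a, b) with f(a) = g(b).
For each element c in C, the fiber product has |f^-1(c)| * |g^-1(c)| elements.
Summing over C: 4 * 5 + 4 * 1 + 7 * 5 + 2 * 3 + 5 * 7
= 20 + 4 + 35 + 6 + 35 = 100

100


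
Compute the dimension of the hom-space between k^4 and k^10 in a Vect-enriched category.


In Vect-enriched categories, Hom(k^n, k^m) is the space of m x n matrices.
dim(Hom(k^4, k^10)) = 10 * 4 = 40

40


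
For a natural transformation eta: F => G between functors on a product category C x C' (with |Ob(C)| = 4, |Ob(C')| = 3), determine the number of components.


A natural transformation eta: F => G assigns one component morphism per
object of the domain category.
The domain is the product category C x C', so
|Ob(C x C')| = |Ob(C)| * |Ob(C')| = 4 * 3 = 12.
Therefore eta has 12 component morphisms.

12


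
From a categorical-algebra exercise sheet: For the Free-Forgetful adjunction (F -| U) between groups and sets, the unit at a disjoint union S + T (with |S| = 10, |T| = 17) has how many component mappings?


The unit eta_X: X -> U(F(X)) of the Free-Forgetful adjunction
maps each element of X to a generator of F(X). For X = S + T (disjoint
union in Set), |S + T| = |S| + |T|.
Total mappings = 10 + 17 = 27.

27


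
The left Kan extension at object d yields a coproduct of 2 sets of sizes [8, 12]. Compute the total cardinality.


Pointwise, the left Kan extension (Lan_F H)(d) is the colimit, indexed
by the comma category (F downarrow d), of H composed with the
projection (F downarrow d) -> C. Here that colimit is given
as a coproduct (disjoint union) of sets, so its cardinality is the
sum of the sizes of the summands.
Coproduct of sets with sizes: 8 + 12
= 20

20


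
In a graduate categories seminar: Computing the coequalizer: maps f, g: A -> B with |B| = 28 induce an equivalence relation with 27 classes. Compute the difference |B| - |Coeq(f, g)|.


The coequalizer Coeq(f, g) = B / ~ has one element per equivalence class.
|B| = 28, |Coeq(f, g)| = 27.
|B| - |Coeq(f, g)| = 28 - 27 = 1.

1


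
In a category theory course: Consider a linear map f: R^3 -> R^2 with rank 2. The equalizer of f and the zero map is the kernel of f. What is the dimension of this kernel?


The equalizer of f and the zero map is ker(f).
By the rank-nullity theorem: dim(ker(f)) = dim(domain) - rank(f).
dim(ker(f)) = 3 - 2 = 1

1


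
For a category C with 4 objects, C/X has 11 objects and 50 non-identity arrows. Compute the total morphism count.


In the slice category C/X, objects are morphisms to X.
Identity morphisms: 11 (one per object of C/X).
Non-identity morphisms: 50.
Total = 11 + 50 = 61

61


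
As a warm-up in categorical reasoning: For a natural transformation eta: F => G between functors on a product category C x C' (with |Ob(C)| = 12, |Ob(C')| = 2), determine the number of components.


A natural transformation eta: F => G assigns one component morphism per
object of the domain category.
The domain is the product category C x C', so
|Ob(C x C')| = |Ob(C)| * |Ob(C')| = 12 * 2 = 24.
Therefore eta has 24 component morphisms.

24


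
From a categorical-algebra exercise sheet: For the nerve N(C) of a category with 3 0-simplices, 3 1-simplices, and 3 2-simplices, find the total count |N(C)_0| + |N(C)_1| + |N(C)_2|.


The 2-skeleton of the nerve N(C) consists of simplices in dimensions 0, 1, 2:
  |N(C)_0| = 3 (objects)
  |N(C)_1| = 3 (morphisms)
  |N(C)_2| = 3 (composable pairs)
Total = 3 + 3 + 3 = 9

9


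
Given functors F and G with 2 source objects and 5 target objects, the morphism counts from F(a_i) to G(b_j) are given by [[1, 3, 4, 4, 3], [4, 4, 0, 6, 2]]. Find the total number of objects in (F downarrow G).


Objects of (F downarrow G) are triples (a, b, h: F(a)->G(b)).
The count equals the sum of all entries in the hom-matrix.
sum(row 0) = 15
sum(row 1) = 16
Grand total = 31

31


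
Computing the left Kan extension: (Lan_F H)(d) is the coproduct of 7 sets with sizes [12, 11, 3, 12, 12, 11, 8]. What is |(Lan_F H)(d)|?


Pointwise, the left Kan extension (Lan_F H)(d) is the colimit, indexed
by the comma category (F downarrow d), of H composed with the
projection (F downarrow d) -> C. Here that colimit is given
as a coproduct (disjoint union) of sets, so its cardinality is the
sum of the sizes of the summands.
Coproduct of sets with sizes: 12 + 11 + 3 + 12 + 12 + 11 + 8
= 69

69


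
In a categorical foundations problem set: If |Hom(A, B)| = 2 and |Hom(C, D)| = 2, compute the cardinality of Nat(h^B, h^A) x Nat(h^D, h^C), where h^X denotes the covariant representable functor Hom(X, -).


By the Yoneda lemma, Nat(h^B, h^A) is isomorphic to Hom(A, B),
so |Nat(h^B, h^A)| = |Hom(A, B)| and |Nat(h^D, h^C)| = |Hom(C, D)|.
|Hom(A, B)| = 2, |Hom(C, D)| = 2.
|Nat(h^B, h^A) x Nat(h^D, h^C)| = 2 * 2 = 4

4


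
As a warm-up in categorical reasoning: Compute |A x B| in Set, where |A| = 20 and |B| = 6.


In Set, the product A x B is the Cartesian product.
By the universal property, |A x B| = |A| * |B|.
|A x B| = 20 * 6 = 120

120


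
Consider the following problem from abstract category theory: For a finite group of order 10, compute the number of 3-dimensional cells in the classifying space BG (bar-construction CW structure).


In the bar-construction CW model of BG, the n-cells are indexed by
n-tuples [g_1|...|g_n] of non-identity elements of G (degenerate
simplices with some g_i = e do not contribute cells), so there are
(|G| - 1)^n n-cells.
For dim = 3 with |G| = 10:
cells = (10 - 1)^3 = 9^3 = 729

729


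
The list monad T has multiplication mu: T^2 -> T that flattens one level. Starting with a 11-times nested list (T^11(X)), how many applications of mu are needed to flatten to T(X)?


Each application of mu: T^2 -> T removes one layer of nesting.
Starting at depth 11 (i.e., T^11(X)), we need to reach T(X).
Number of mu applications = 11 - 1 = 10

10


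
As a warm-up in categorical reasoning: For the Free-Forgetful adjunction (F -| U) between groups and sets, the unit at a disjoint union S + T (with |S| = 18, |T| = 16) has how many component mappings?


The unit eta_X: X -> U(F(X)) of the Free-Forgetful adjunction
maps each element of X to a generator of F(X). For X = S + T (disjoint
union in Set), |S + T| = |S| + |T|.
Total mappings = 18 + 16 = 34.

34


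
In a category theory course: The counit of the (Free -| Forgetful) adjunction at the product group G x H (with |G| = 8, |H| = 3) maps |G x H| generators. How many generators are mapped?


The counit epsilon_K: F(U(K)) -> K of the Free-Forgetful adjunction
maps |K| generators of F(U(K)) into K. For K = G x H (the product group),
|G x H| = |G| * |H|.
Total generators mapped = 8 * 3 = 24.

24


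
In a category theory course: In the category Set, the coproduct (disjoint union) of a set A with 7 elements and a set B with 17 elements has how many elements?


In Set, the coproduct A + B is the disjoint union.
|A + B| = |A| + |B| = 7 + 17 = 24

24


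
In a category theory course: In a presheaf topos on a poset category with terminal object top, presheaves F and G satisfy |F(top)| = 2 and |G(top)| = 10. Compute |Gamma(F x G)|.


Global sections of a presheaf on a poset with terminal top satisfy
Gamma(H) ~ H(top). Presheaves admit pointwise products, so
(F x G)(top) = F(top) x G(top) (Cartesian product).
|Gamma(F x G)| = |F(top)| * |G(top)| = 2 * 10 = 20.

20


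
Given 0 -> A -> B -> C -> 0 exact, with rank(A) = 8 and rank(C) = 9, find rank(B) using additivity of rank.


For a short exact sequence 0 -> A -> B -> C -> 0,
rank is additive: rank(B) = rank(A) + rank(C).
rank(B) = 8 + 9 = 17

17


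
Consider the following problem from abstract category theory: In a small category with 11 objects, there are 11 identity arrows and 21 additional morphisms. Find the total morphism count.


Each object has an identity morphism, giving 11 identities.
Adding the 21 non-identity morphisms:
Total = 11 + 21 = 32

32


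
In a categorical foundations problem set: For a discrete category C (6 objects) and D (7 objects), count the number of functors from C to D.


A functor from a discrete category C to D is determined by
where each object maps. Each of the 6 objects of C can map
to any of the 7 objects of D independently.
Number of functors = 7^6 = 117649

117649


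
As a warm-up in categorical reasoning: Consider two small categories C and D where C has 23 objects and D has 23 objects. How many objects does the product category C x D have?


The product category C x D has objects that are pairs (c, d).
Number of pairs = |Ob(C)| * |Ob(D)| = 23 * 23 = 529

529


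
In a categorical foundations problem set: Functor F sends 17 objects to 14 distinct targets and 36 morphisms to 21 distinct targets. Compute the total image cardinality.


The image of F consists of distinct objects and distinct morphisms.
|Im(F)| on objects = 14
|Im(F)| on morphisms = 21
Total image cardinality = 14 + 21 = 35

35


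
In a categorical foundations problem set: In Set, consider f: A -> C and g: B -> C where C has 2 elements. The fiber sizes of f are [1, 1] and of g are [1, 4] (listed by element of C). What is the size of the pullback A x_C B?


The pullback A x_C B consists of pairs (a, b) with f(a) = g(b).
For each element c in C, the fiber product has |f^-1(c)| * |g^-1(c)| elements.
Summing over C: 1 * 1 + 1 * 4
= 1 + 4 = 5

5


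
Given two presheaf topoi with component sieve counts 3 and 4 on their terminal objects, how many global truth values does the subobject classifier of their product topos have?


In a product of presheaf topoi E_1 x E_2, the subobject classifier
is Omega = Omega_1 x Omega_2 (componentwise), so
|Omega(top)| = |Omega_1(top_1)| * |Omega_2(top_2)|.
= 3 * 4 = 12.

12


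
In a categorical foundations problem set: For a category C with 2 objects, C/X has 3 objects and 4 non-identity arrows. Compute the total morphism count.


In the slice category C/X, objects are morphisms to X.
Identity morphisms: 3 (one per object of C/X).
Non-identity morphisms: 4.
Total = 3 + 4 = 7

7


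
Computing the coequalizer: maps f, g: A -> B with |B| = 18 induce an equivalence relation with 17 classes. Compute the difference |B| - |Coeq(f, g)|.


The coequalizer Coeq(f, g) = B / ~ has one element per equivalence class.
|B| = 18, |Coeq(f, g)| = 17.
|B| - |Coeq(f, g)| = 18 - 17 = 1.

1


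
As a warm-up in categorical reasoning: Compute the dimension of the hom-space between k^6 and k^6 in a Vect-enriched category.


In Vect-enriched categories, Hom(k^n, k^m) is the space of m x n matrices.
dim(Hom(k^6, k^6)) = 6 * 6 = 36

36


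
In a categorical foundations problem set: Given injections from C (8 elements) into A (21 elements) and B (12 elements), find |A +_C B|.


The pushout A +_C B identifies the images of C in A and B.
|A +_C B| = |A| + |B| - |C| (for injections).
= 21 + 12 - 8 = 25

25


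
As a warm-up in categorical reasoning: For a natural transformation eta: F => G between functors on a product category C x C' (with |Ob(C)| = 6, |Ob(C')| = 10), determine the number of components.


A natural transformation eta: F => G assigns one component morphism per
object of the domain category.
The domain is the product category C x C', so
|Ob(C x C')| = |Ob(C)| * |Ob(C')| = 6 * 10 = 60.
Therefore eta has 60 component morphisms.

60


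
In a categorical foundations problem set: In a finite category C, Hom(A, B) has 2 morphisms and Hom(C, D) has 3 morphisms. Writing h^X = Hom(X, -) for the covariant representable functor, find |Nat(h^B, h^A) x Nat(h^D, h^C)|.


By the Yoneda lemma, Nat(h^B, h^A) is isomorphic to Hom(A, B),
so |Nat(h^B, h^A)| = |Hom(A, B)| and |Nat(h^D, h^C)| = |Hom(C, D)|.
|Hom(A, B)| = 2, |Hom(C, D)| = 3.
|Nat(h^B, h^A) x Nat(h^D, h^C)| = 2 * 3 = 6

6


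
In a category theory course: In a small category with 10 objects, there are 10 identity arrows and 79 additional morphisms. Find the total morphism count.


Each object has an identity morphism, giving 10 identities.
Adding the 79 non-identity morphisms:
Total = 10 + 79 = 89

89


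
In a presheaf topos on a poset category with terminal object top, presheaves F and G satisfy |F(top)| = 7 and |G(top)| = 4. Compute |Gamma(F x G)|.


Global sections of a presheaf on a poset with terminal top satisfy
Gamma(H) ~ H(top). Presheaves admit pointwise products, so
(F x G)(top) = F(top) x G(top) (Cartesian product).
|Gamma(F x G)| = |F(top)| * |G(top)| = 7 * 4 = 28.

28


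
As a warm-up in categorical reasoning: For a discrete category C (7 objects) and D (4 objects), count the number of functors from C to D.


A functor from a discrete category C to D is determined by
where each object maps. Each of the 7 objects of C can map
to any of the 4 objects of D independently.
Number of functors = 4^7 = 16384

16384


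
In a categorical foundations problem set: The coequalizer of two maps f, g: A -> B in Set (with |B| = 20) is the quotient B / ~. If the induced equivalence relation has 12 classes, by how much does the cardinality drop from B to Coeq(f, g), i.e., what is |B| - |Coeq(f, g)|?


The coequalizer Coeq(f, g) = B / ~ has one element per equivalence class.
|B| = 20, |Coeq(f, g)| = 12.
|B| - |Coeq(f, g)| = 20 - 12 = 8.

8


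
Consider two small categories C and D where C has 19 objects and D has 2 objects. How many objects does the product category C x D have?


The product category C x D has objects that are pairs (c, d).
Number of pairs = |Ob(C)| * |Ob(D)| = 19 * 2 = 38

38


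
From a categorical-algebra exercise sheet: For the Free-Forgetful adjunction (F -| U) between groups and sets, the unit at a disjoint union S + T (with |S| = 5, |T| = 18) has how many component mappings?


The unit eta_X: X -> U(F(X)) of the Free-Forgetful adjunction
maps each element of X to a generator of F(X). For X = S + T (disjoint
union in Set), |S + T| = |S| + |T|.
Total mappings = 5 + 18 = 23.

23


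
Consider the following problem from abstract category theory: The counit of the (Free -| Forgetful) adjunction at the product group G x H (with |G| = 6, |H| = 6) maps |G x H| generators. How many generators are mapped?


The counit epsilon_K: F(U(K)) -> K of the Free-Forgetful adjunction
maps |K| generators of F(U(K)) into K. For K = G x H (the product group),
|G x H| = |G| * |H|.
Total generators mapped = 6 * 6 = 36.

36


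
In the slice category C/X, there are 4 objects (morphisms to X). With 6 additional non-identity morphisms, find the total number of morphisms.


In the slice category C/X, objects are morphisms to X.
Identity morphisms: 4 (one per object of C/X).
Non-identity morphisms: 6.
Total = 4 + 6 = 10

10


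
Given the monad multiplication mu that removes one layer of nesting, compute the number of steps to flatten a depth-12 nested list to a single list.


Each application of mu: T^2 -> T removes one layer of nesting.
Starting at depth 12 (i.e., T^12(X)), we need to reach T(X).
Number of mu applications = 12 - 1 = 11

11


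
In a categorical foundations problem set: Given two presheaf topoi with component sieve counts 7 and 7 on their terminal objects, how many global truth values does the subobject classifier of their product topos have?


In a product of presheaf topoi E_1 x E_2, the subobject classifier
is Omega = Omega_1 x Omega_2 (componentwise), so
|Omega(top)| = |Omega_1(top_1)| * |Omega_2(top_2)|.
= 7 * 7 = 49.

49


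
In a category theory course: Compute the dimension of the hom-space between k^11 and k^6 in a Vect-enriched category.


In Vect-enriched categories, Hom(k^n, k^m) is the space of m x n matrices.
dim(Hom(k^11, k^6)) = 6 * 11 = 66

66


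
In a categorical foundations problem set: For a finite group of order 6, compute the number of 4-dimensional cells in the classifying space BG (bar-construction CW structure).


In the bar-construction CW model of BG, the n-cells are indexed by
n-tuples [g_1|...|g_n] of non-identity elements of G (degenerate
simplices with some g_i = e do not contribute cells), so there are
(|G| - 1)^n n-cells.
For dim = 4 with |G| = 6:
cells = (6 - 1)^4 = 5^4 = 625

625


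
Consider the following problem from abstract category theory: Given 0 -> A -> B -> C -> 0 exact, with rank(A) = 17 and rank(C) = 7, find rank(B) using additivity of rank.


For a short exact sequence 0 -> A -> B -> C -> 0,
rank is additive: rank(B) = rank(A) + rank(C).
rank(B) = 17 + 7 = 24

24


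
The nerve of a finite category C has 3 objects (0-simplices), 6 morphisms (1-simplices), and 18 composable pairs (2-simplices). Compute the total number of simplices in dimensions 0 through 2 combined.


The 2-skeleton of the nerve N(C) consists of simplices in dimensions 0, 1, 2:
  |N(C)_0| = 3 (objects)
  |N(C)_1| = 6 (morphisms)
  |N(C)_2| = 18 (composable pairs)
Total = 3 + 6 + 18 = 27

27


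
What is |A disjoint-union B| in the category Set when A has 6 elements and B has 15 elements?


In Set, the coproduct A + B is the disjoint union.
|A + B| = |A| + |B| = 6 + 15 = 21

21


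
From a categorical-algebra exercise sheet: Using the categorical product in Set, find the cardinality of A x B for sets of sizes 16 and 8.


In Set, the product A x B is the Cartesian product.
By the universal property, |A x B| = |A| * |B|.
|A x B| = 16 * 8 = 128

128


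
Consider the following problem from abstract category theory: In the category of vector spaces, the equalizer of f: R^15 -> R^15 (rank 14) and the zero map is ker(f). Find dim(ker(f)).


The equalizer of f and the zero map is ker(f).
By the rank-nullity theorem: dim(ker(f)) = dim(domain) - rank(f).
dim(ker(f)) = 15 - 14 = 1

1


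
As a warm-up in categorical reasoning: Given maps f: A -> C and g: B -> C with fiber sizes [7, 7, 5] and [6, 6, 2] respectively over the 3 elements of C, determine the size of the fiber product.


The pullback A x_C B consists of pairs (a, b) with f(a) = g(b).
For each element c in C, the fiber product has |f^-1(c)| * |g^-1(c)| elements.
Summing over C: 7 * 6 + 7 * 6 + 5 * 2
= 42 + 42 + 10 = 94

94


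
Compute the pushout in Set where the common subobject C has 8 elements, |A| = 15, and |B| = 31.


The pushout A +_C B identifies the images of C in A and B.
|A +_C B| = |A| + |B| - |C| (for injections).
= 15 + 31 - 8 = 38

38


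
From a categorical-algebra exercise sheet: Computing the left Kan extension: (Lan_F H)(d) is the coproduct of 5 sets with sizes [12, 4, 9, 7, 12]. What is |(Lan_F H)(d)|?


Pointwise, the left Kan extension (Lan_F H)(d) is the colimit, indexed
by the comma category (F downarrow d), of H composed with the
projection (F downarrow d) -> C. Here that colimit is given
as a coproduct (disjoint union) of sets, so its cardinality is the
sum of the sizes of the summands.
Coproduct of sets with sizes: 12 + 4 + 9 + 7 + 12
= 44

44
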